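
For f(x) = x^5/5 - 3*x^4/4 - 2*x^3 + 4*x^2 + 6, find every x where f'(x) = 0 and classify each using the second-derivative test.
f'(x) = x*(x^3 - 3*x^2 - 6*x + 8)

Solve f'(x) = 0:
  Factor: x^4 - 3*x^3 - 6*x^2 + 8*x = x*(x - 4)*(x - 1)*(x + 2) = 0.
  ⇒ x = -2, 0, 1, 4

f''(x) = 4*x^3 - 9*x^2 - 12*x + 8
Second-derivative test at each critical point:
  f''(-2) = -36 < 0 → local maximum
  f''(0) = 8 > 0 → local minimum
  f''(1) = -9 < 0 → local maximum
  f''(4) = 72 > 0 → local minimum

Critical points: x = -2 (local maximum); x = 0 (local minimum); x = 1 (local maximum); x = 4 (local minimum)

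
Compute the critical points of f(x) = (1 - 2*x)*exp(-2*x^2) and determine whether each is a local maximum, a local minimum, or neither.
f'(x) = 2*(2*x*(2*x - 1) - 1)*exp(-2*x^2)

Solve f'(x) = 0:
  f'(x) = (8*x^2 - 4*x - 2)·exp(-2*x^2) and exp(-2*x^2) > 0 for every x, so f'(x) = 0 ⇔ 8*x^2 - 4*x - 2 = 0.
  Factor: 8*x^2 - 4*x - 2 = 2*(4*x^2 - 2*x - 1); 4*x^2 - 2*x - 1 = 0 has no rational roots; quadratic formula: x = (2 ± √20)/8.
  ⇒ x = 1/4 - sqrt(5)/4 ≈ -0.3090, 1/4 + sqrt(5)/4 ≈ 0.8090

f''(x) = 4*(4*x^2*(1 - 2*x) + 6*x - 1)*exp(-2*x^2)
Second-derivative test at each critical point:
  f''(-0.3090) = -7.3893 < 0 → local maximum
  f''(0.8090) = 2.4157 > 0 → local minimum

Critical points: x = 1/4 - sqrt(5)/4 ≈ -0.3090 (local maximum); x = 1/4 + sqrt(5)/4 ≈ 0.8090 (local minimum)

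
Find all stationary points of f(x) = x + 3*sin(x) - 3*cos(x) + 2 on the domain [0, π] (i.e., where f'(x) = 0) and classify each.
f'(x) = 3*sqrt(2)*sin(x + pi/4) + 1

Solve f'(x) = 0 on [0, π]:
  f'(x) = 0 ⇔ 3*sin(x) + 3*cos(x) = -1. Write the left side as R·cos(x + φ) with R = √(3² + (-3)²) = 3*sqrt(2), cos φ = sqrt(2)/2, sin φ = -sqrt(2)/2; then cos(x + φ) = -sqrt(2)/6. Solve for x and keep the solutions lying in [0, π].
  ⇒ x = atan((-1 + sqrt(17))/(-sqrt(17) - 1)) + pi ≈ 2.5941

f''(x) = 3*sqrt(2)*cos(x + pi/4)
Second-derivative test at each critical point:
  f''(2.5941) = -4.1231 < 0 → local maximum

Critical points: x = atan((-1 + sqrt(17))/(-sqrt(17) - 1)) + pi ≈ 2.5941 (local maximum)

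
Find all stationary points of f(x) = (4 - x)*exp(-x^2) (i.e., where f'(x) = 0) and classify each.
f'(x) = (2*x*(x - 4) - 1)*exp(-x^2)

Solve f'(x) = 0:
  f'(x) = (2*x^2 - 8*x - 1)·exp(-x^2) and exp(-x^2) > 0 for every x, so f'(x) = 0 ⇔ 2*x^2 - 8*x - 1 = 0.
  2*x^2 - 8*x - 1 = 0 has no rational roots; quadratic formula: x = (8 ± √72)/4.
  ⇒ x = 2 - 3*sqrt(2)/2 ≈ -0.1213, 2 + 3*sqrt(2)/2 ≈ 4.1213

f''(x) = 2*(2*x^2*(4 - x) + 3*x - 4)*exp(-x^2)
Second-derivative test at each critical point:
  f''(-0.1213) = -8.3613 < 0 → local maximum
  f''(4.1213) = 3.565e-07 > 0 → local minimum

Critical points: x = 2 - 3*sqrt(2)/2 ≈ -0.1213 (local maximum); x = 2 + 3*sqrt(2)/2 ≈ 4.1213 (local minimum)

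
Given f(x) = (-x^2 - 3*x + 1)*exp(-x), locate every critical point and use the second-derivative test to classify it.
f'(x) = (x^2 + x - 4)*exp(-x)

Solve f'(x) = 0:
  f'(x) = (x^2 + x - 4)·exp(-x) and exp(-x) > 0 for every x, so f'(x) = 0 ⇔ x^2 + x - 4 = 0.
  x^2 + x - 4 = 0 has no rational roots; quadratic formula: x = (-1 ± √17)/2.
  ⇒ x = -sqrt(17)/2 - 1/2 ≈ -2.5616, -1/2 + sqrt(17)/2 ≈ 1.5616

f''(x) = (-x^2 + x + 5)*exp(-x)
Second-derivative test at each critical point:
  f''(-2.5616) = -53.4186 < 0 → local maximum
  f''(1.5616) = 0.8651 > 0 → local minimum

Critical points: x = -sqrt(17)/2 - 1/2 ≈ -2.5616 (local maximum); x = -1/2 + sqrt(17)/2 ≈ 1.5616 (local minimum)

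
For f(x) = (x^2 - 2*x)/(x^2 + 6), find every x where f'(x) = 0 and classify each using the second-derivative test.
f'(x) = 2*(x^2 + 6*x - 6)/(x^4 + 12*x^2 + 36)

Solve f'(x) = 0:
  f'(x) = 2*(x^2 + 6*x - 6)/(x^2 + 6)^2; the denominator is positive wherever f is defined, so f'(x) = 0 ⇔ 2*x^2 + 12*x - 12 = 0.
  Factor: 2*x^2 + 12*x - 12 = 2*(x^2 + 6*x - 6); x^2 + 6*x - 6 = 0 has no rational roots; quadratic formula: x = (-6 ± √60)/2.
  ⇒ x = -sqrt(15) - 3 ≈ -6.8730, -3 + sqrt(15) ≈ 0.8730

f''(x) = 4*(-x^3 - 9*x^2 + 18*x + 18)/(x^6 + 18*x^4 + 108*x^2 + 216)
Second-derivative test at each critical point:
  f''(-6.8730) = -0.0055 < 0 → local maximum
  f''(0.8730) = 0.3388 > 0 → local minimum

Critical points: x = -sqrt(15) - 3 ≈ -6.8730 (local maximum); x = -3 + sqrt(15) ≈ 0.8730 (local minimum)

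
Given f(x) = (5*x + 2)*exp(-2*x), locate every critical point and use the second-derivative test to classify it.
f'(x) = (1 - 10*x)*exp(-2*x)

Solve f'(x) = 0:
  f'(x) = (1 - 10*x)·exp(-2*x) and exp(-2*x) > 0 for every x, so f'(x) = 0 ⇔ 1 - 10*x = 0.
  1 - 10*x = 0.
  ⇒ x = 1/10

f''(x) = 4*(5*x - 3)*exp(-2*x)
Second-derivative test at each critical point:
  f''(1/10) = -8.1873 < 0 → local maximum

Critical points: x = 1/10 (local maximum)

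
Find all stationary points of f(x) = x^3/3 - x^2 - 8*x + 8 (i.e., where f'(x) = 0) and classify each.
f'(x) = x^2 - 2*x - 8

Solve f'(x) = 0:
  Factor: x^2 - 2*x - 8 = (x - 4)*(x + 2) = 0.
  ⇒ x = -2, 4

f''(x) = 2*x - 2
Second-derivative test at each critical point:
  f''(-2) = -6 < 0 → local maximum
  f''(4) = 6 > 0 → local minimum

Critical points: x = -2 (local maximum); x = 4 (local minimum)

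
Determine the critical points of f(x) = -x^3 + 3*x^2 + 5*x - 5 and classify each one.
f'(x) = -3*x^2 + 6*x + 5

Solve f'(x) = 0:
  3*x^2 - 6*x - 5 = 0 has no rational roots; quadratic formula: x = (6 ± √96)/6.
  ⇒ x = 1 - 2*sqrt(6)/3 ≈ -0.6330, 1 + 2*sqrt(6)/3 ≈ 2.6330

f''(x) = 6 - 6*x
Second-derivative test at each critical point:
  f''(-0.6330) = 9.7980 > 0 → local minimum
  f''(2.6330) = -9.7980 < 0 → local maximum

Critical points: x = 1 - 2*sqrt(6)/3 ≈ -0.6330 (local minimum); x = 1 + 2*sqrt(6)/3 ≈ 2.6330 (local maximum)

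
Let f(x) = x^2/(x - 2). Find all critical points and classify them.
f'(x) = x*(x - 4)/(x^2 - 4*x + 4)

Solve f'(x) = 0:
  f'(x) = x*(x - 4)/(x - 2)^2; the denominator is positive wherever f is defined, so f'(x) = 0 ⇔ x^2 - 4*x = 0.
  Factor: x^2 - 4*x = x*(x - 4) = 0.
  ⇒ x = 0, 4

f''(x) = 8/(x^3 - 6*x^2 + 12*x - 8)
Second-derivative test at each critical point:
  f''(0) = -1 < 0 → local maximum
  f''(4) = 1 > 0 → local minimum

Critical points: x = 0 (local maximum); x = 4 (local minimum)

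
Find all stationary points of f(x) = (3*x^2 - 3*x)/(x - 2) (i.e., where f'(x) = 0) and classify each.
f'(x) = 3*(x^2 - 4*x + 2)/(x^2 - 4*x + 4)

Solve f'(x) = 0:
  f'(x) = 3*(x^2 - 4*x + 2)/(x - 2)^2; the denominator is positive wherever f is defined, so f'(x) = 0 ⇔ 3*x^2 - 12*x + 6 = 0.
  Factor: 3*x^2 - 12*x + 6 = 3*(x^2 - 4*x + 2); x^2 - 4*x + 2 = 0 has no rational roots; quadratic formula: x = (4 ± √8)/2.
  ⇒ x = 2 - sqrt(2) ≈ 0.5858, sqrt(2) + 2 ≈ 3.4142

f''(x) = 12/(x^3 - 6*x^2 + 12*x - 8)
Second-derivative test at each critical point:
  f''(0.5858) = -4.2426 < 0 → local maximum
  f''(3.4142) = 4.2426 > 0 → local minimum

Critical points: x = 2 - sqrt(2) ≈ 0.5858 (local maximum); x = sqrt(2) + 2 ≈ 3.4142 (local minimum)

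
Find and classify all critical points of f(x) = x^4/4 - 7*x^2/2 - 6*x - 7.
f'(x) = x^3 - 7*x - 6

Solve f'(x) = 0:
  Factor: x^3 - 7*x - 6 = (x - 3)*(x + 1)*(x + 2) = 0.
  ⇒ x = -2, -1, 3

f''(x) = 3*x^2 - 7
Second-derivative test at each critical point:
  f''(-2) = 5 > 0 → local minimum
  f''(-1) = -4 < 0 → local maximum
  f''(3) = 20 > 0 → local minimum

Critical points: x = -2 (local minimum); x = -1 (local maximum); x = 3 (local minimum)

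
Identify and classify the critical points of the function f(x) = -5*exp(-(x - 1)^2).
f'(x) = 10*(x - 1)*exp(-(x - 1)^2)

Solve f'(x) = 0:
  f'(x) = (10*x - 10)·exp(-(x - 1)^2) and exp(-(x - 1)^2) > 0 for every x, so f'(x) = 0 ⇔ 10*x - 10 = 0.
  Factor: 10*x - 10 = 10*(x - 1) = 0.
  ⇒ x = 1

f''(x) = 10*(1 - 2*(x - 1)^2)*exp(-(x - 1)^2)
Second-derivative test at each critical point:
  f''(1) = 10 > 0 → local minimum

Critical points: x = 1 (local minimum)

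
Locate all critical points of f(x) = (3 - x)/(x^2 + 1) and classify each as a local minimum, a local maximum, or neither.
f'(x) = (-x^2 + 2*x*(x - 3) - 1)/(x^2 + 1)^2

Solve f'(x) = 0:
  f'(x) = (x^2 - 6*x - 1)/(x^2 + 1)^2; the denominator is positive wherever f is defined, so f'(x) = 0 ⇔ x^2 - 6*x - 1 = 0.
  x^2 - 6*x - 1 = 0 has no rational roots; quadratic formula: x = (6 ± √40)/2.
  ⇒ x = 3 - sqrt(10) ≈ -0.1623, 3 + sqrt(10) ≈ 6.1623

f''(x) = 2*(4*x^2*(3 - x) + 3*(x - 1)*(x^2 + 1))/(x^2 + 1)^3
Second-derivative test at each critical point:
  f''(-0.1623) = -6.0042 < 0 → local maximum
  f''(6.1623) = 0.0042 > 0 → local minimum

Critical points: x = 3 - sqrt(10) ≈ -0.1623 (local maximum); x = 3 + sqrt(10) ≈ 6.1623 (local minimum)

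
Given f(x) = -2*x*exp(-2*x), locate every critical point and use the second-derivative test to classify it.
f'(x) = 2*(2*x - 1)*exp(-2*x)

Solve f'(x) = 0:
  f'(x) = (4*x - 2)·exp(-2*x) and exp(-2*x) > 0 for every x, so f'(x) = 0 ⇔ 4*x - 2 = 0.
  Factor: 4*x - 2 = 2*(2*x - 1) = 0.
  ⇒ x = 1/2

f''(x) = 8*(1 - x)*exp(-2*x)
Second-derivative test at each critical point:
  f''(1/2) = 1.4715 > 0 → local minimum

Critical points: x = 1/2 (local minimum)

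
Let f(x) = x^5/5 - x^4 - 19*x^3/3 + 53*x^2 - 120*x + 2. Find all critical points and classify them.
f'(x) = x^4 - 4*x^3 - 19*x^2 + 106*x - 120

Solve f'(x) = 0:
  Factor: x^4 - 4*x^3 - 19*x^2 + 106*x - 120 = (x - 4)*(x - 3)*(x - 2)*(x + 5) = 0.
  ⇒ x = -5, 2, 3, 4

f''(x) = 4*x^3 - 12*x^2 - 38*x + 106
Second-derivative test at each critical point:
  f''(-5) = -504 < 0 → local maximum
  f''(2) = 14 > 0 → local minimum
  f''(3) = -8 < 0 → local maximum
  f''(4) = 18 > 0 → local minimum

Critical points: x = -5 (local maximum); x = 2 (local minimum); x = 3 (local maximum); x = 4 (local minimum)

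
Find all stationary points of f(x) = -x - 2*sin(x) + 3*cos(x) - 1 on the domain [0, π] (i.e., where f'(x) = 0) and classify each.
f'(x) = -3*sin(x) - 2*cos(x) - 1

Solve f'(x) = 0 on [0, π]:
  f'(x) = 0 ⇔ -3*sin(x) - 2*cos(x) = 1. Write the left side as R·cos(x + φ) with R = √((-2)² + 3²) = sqrt(13), cos φ = -2*sqrt(13)/13, sin φ = 3*sqrt(13)/13; then cos(x + φ) = sqrt(13)/13. Solve for x and keep the solutions lying in [0, π].
  ⇒ x = atan((-3 + 4*sqrt(3))/(-6*sqrt(3) - 2)) + pi ≈ 2.8346

f''(x) = 2*sin(x) - 3*cos(x)
Second-derivative test at each critical point:
  f''(2.8346) = 3.4641 > 0 → local minimum

Critical points: x = atan((-3 + 4*sqrt(3))/(-6*sqrt(3) - 2)) + pi ≈ 2.8346 (local minimum)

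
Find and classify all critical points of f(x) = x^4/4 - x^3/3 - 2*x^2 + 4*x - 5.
f'(x) = x^3 - x^2 - 4*x + 4

Solve f'(x) = 0:
  Factor: x^3 - x^2 - 4*x + 4 = (x - 2)*(x - 1)*(x + 2) = 0.
  ⇒ x = -2, 1, 2

f''(x) = 3*x^2 - 2*x - 4
Second-derivative test at each critical point:
  f''(-2) = 12 > 0 → local minimum
  f''(1) = -3 < 0 → local maximum
  f''(2) = 4 > 0 → local minimum

Critical points: x = -2 (local minimum); x = 1 (local maximum); x = 2 (local minimum)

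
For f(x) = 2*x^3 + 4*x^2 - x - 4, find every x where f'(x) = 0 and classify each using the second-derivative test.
f'(x) = 6*x^2 + 8*x - 1

Solve f'(x) = 0:
  6*x^2 + 8*x - 1 = 0 has no rational roots; quadratic formula: x = (-8 ± √88)/12.
  ⇒ x = -sqrt(22)/6 - 2/3 ≈ -1.4484, -2/3 + sqrt(22)/6 ≈ 0.1151

f''(x) = 12*x + 8
Second-derivative test at each critical point:
  f''(-1.4484) = -9.3808 < 0 → local maximum
  f''(0.1151) = 9.3808 > 0 → local minimum

Critical points: x = -sqrt(22)/6 - 2/3 ≈ -1.4484 (local maximum); x = -2/3 + sqrt(22)/6 ≈ 0.1151 (local minimum)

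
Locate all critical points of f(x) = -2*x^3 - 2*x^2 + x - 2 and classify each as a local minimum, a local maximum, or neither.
f'(x) = -6*x^2 - 4*x + 1

Solve f'(x) = 0:
  6*x^2 + 4*x - 1 = 0 has no rational roots; quadratic formula: x = (-4 ± √40)/12.
  ⇒ x = -sqrt(10)/6 - 1/3 ≈ -0.8604, -1/3 + sqrt(10)/6 ≈ 0.1937

f''(x) = -12*x - 4
Second-derivative test at each critical point:
  f''(-0.8604) = 6.3246 > 0 → local minimum
  f''(0.1937) = -6.3246 < 0 → local maximum

Critical points: x = -sqrt(10)/6 - 1/3 ≈ -0.8604 (local minimum); x = -1/3 + sqrt(10)/6 ≈ 0.1937 (local maximum)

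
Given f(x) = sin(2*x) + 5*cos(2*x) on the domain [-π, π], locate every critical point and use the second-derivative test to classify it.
f'(x) = -10*sin(2*x) + 2*cos(2*x)

Solve f'(x) = 0 on [-π, π]:
  f'(x) = 0 ⇔ cos(2*x) = 5*sin(2*x) ⇔ tan(2*x) = 1/5, i.e. 2*x = arctan(1/5) + nπ; keep the solutions lying in [-π, π].
  ⇒ x = -pi + atan(1/5)/2 ≈ -3.0429, -pi/2 + atan(1/5)/2 ≈ -1.4721, atan(1/5)/2 ≈ 0.0987, atan(1/5)/2 + pi/2 ≈ 1.6695

f''(x) = -4*sin(2*x) - 20*cos(2*x)
Second-derivative test at each critical point:
  f''(-3.0429) = -20.3961 < 0 → local maximum
  f''(-1.4721) = 20.3961 > 0 → local minimum
  f''(0.0987) = -20.3961 < 0 → local maximum
  f''(1.6695) = 20.3961 > 0 → local minimum

Critical points: x = -pi + atan(1/5)/2 ≈ -3.0429 (local maximum); x = -pi/2 + atan(1/5)/2 ≈ -1.4721 (local minimum); x = atan(1/5)/2 ≈ 0.0987 (local maximum); x = atan(1/5)/2 + pi/2 ≈ 1.6695 (local minimum)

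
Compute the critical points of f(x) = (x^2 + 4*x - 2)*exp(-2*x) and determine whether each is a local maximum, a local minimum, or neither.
f'(x) = 2*(-x^2 - 3*x + 4)*exp(-2*x)

Solve f'(x) = 0:
  f'(x) = (-2*x^2 - 6*x + 8)·exp(-2*x) and exp(-2*x) > 0 for every x, so f'(x) = 0 ⇔ -2*x^2 - 6*x + 8 = 0.
  Factor: -2*x^2 - 6*x + 8 = -2*(x - 1)*(x + 4) = 0.
  ⇒ x = -4, 1

f''(x) = 2*(2*x^2 + 4*x - 11)*exp(-2*x)
Second-derivative test at each critical point:
  f''(-4) = 29809.5799 > 0 → local minimum
  f''(1) = -1.3534 < 0 → local maximum

Critical points: x = -4 (local minimum); x = 1 (local maximum)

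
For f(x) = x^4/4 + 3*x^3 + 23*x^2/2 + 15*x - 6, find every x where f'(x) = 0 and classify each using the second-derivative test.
f'(x) = x^3 + 9*x^2 + 23*x + 15

Solve f'(x) = 0:
  Factor: x^3 + 9*x^2 + 23*x + 15 = (x + 1)*(x + 3)*(x + 5) = 0.
  ⇒ x = -5, -3, -1

f''(x) = 3*x^2 + 18*x + 23
Second-derivative test at each critical point:
  f''(-5) = 8 > 0 → local minimum
  f''(-3) = -4 < 0 → local maximum
  f''(-1) = 8 > 0 → local minimum

Critical points: x = -5 (local minimum); x = -3 (local maximum); x = -1 (local minimum)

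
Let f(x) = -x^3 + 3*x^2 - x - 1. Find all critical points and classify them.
f'(x) = -3*x^2 + 6*x - 1

Solve f'(x) = 0:
  3*x^2 - 6*x + 1 = 0 has no rational roots; quadratic formula: x = (6 ± √24)/6.
  ⇒ x = 1 - sqrt(6)/3 ≈ 0.1835, sqrt(6)/3 + 1 ≈ 1.8165

f''(x) = 6 - 6*x
Second-derivative test at each critical point:
  f''(0.1835) = 4.8990 > 0 → local minimum
  f''(1.8165) = -4.8990 < 0 → local maximum

Critical points: x = 1 - sqrt(6)/3 ≈ 0.1835 (local minimum); x = sqrt(6)/3 + 1 ≈ 1.8165 (local maximum)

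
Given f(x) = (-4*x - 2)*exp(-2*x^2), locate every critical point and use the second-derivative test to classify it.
f'(x) = 4*(2*x*(2*x + 1) - 1)*exp(-2*x^2)

Solve f'(x) = 0:
  f'(x) = (16*x^2 + 8*x - 4)·exp(-2*x^2) and exp(-2*x^2) > 0 for every x, so f'(x) = 0 ⇔ 16*x^2 + 8*x - 4 = 0.
  Factor: 16*x^2 + 8*x - 4 = 4*(4*x^2 + 2*x - 1); 4*x^2 + 2*x - 1 = 0 has no rational roots; quadratic formula: x = (-2 ± √20)/8.
  ⇒ x = -sqrt(5)/4 - 1/4 ≈ -0.8090, -1/4 + sqrt(5)/4 ≈ 0.3090

f''(x) = 8*(-8*x^3 - 4*x^2 + 6*x + 1)*exp(-2*x^2)
Second-derivative test at each critical point:
  f''(-0.8090) = -4.8314 < 0 → local maximum
  f''(0.3090) = 14.7786 > 0 → local minimum

Critical points: x = -sqrt(5)/4 - 1/4 ≈ -0.8090 (local maximum); x = -1/4 + sqrt(5)/4 ≈ 0.3090 (local minimum)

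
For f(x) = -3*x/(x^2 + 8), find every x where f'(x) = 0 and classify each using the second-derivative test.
f'(x) = 3*(x^2 - 8)/(x^2 + 8)^2

Solve f'(x) = 0:
  f'(x) = 3*(x^2 - 8)/(x^2 + 8)^2; the denominator is positive wherever f is defined, so f'(x) = 0 ⇔ 3*x^2 - 24 = 0.
  Factor: 3*x^2 - 24 = 3*(x^2 - 8); x^2 - 8 = 0 has no rational roots; quadratic formula: x = (0 ± √32)/2.
  ⇒ x = -2*sqrt(2) ≈ -2.8284, 2*sqrt(2) ≈ 2.8284

f''(x) = 6*x*(24 - x^2)/(x^2 + 8)^3
Second-derivative test at each critical point:
  f''(-2.8284) = -0.0663 < 0 → local maximum
  f''(2.8284) = 0.0663 > 0 → local minimum

Critical points: x = -2*sqrt(2) ≈ -2.8284 (local maximum); x = 2*sqrt(2) ≈ 2.8284 (local minimum)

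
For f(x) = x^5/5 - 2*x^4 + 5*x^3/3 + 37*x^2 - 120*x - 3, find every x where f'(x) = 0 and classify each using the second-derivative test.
f'(x) = x^4 - 8*x^3 + 5*x^2 + 74*x - 120

Solve f'(x) = 0:
  Factor: x^4 - 8*x^3 + 5*x^2 + 74*x - 120 = (x - 5)*(x - 4)*(x - 2)*(x + 3) = 0.
  ⇒ x = -3, 2, 4, 5

f''(x) = 4*x^3 - 24*x^2 + 10*x + 74
Second-derivative test at each critical point:
  f''(-3) = -280 < 0 → local maximum
  f''(2) = 30 > 0 → local minimum
  f''(4) = -14 < 0 → local maximum
  f''(5) = 24 > 0 → local minimum

Critical points: x = -3 (local maximum); x = 2 (local minimum); x = 4 (local maximum); x = 5 (local minimum)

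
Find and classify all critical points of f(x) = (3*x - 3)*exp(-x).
f'(x) = 3*(2 - x)*exp(-x)

Solve f'(x) = 0:
  f'(x) = (6 - 3*x)·exp(-x) and exp(-x) > 0 for every x, so f'(x) = 0 ⇔ 6 - 3*x = 0.
  Factor: 6 - 3*x = -3*(x - 2) = 0.
  ⇒ x = 2

f''(x) = 3*(x - 3)*exp(-x)
Second-derivative test at each critical point:
  f''(2) = -0.4060 < 0 → local maximum

Critical points: x = 2 (local maximum)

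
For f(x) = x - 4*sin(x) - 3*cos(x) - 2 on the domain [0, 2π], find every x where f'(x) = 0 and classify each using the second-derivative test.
f'(x) = 3*sin(x) - 4*cos(x) + 1

Solve f'(x) = 0 on [0, 2π]:
  f'(x) = 0 ⇔ 3*sin(x) - 4*cos(x) = -1. Write the left side as R·cos(x + φ) with R = √((-4)² + (-3)²) = 5, cos φ = -4/5, sin φ = -3/5; then cos(x + φ) = -1/5. Solve for x and keep the solutions lying in [0, 2π].
  ⇒ x = atan((-3 + 8*sqrt(6))/(4 + 6*sqrt(6))) ≈ 0.7259, atan((-8*sqrt(6) - 3)/(4 - 6*sqrt(6))) + pi ≈ 4.2702

f''(x) = 4*sin(x) + 3*cos(x)
Second-derivative test at each critical point:
  f''(0.7259) = 4.8990 > 0 → local minimum
  f''(4.2702) = -4.8990 < 0 → local maximum

Critical points: x = atan((-3 + 8*sqrt(6))/(4 + 6*sqrt(6))) ≈ 0.7259 (local minimum); x = atan((-8*sqrt(6) - 3)/(4 - 6*sqrt(6))) + pi ≈ 4.2702 (local maximum)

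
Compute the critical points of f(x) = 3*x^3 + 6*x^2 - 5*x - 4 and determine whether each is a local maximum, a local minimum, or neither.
f'(x) = 9*x^2 + 12*x - 5

Solve f'(x) = 0:
  Factor: 9*x^2 + 12*x - 5 = (3*x - 1)*(3*x + 5) = 0.
  ⇒ x = -5/3, 1/3

f''(x) = 18*x + 12
Second-derivative test at each critical point:
  f''(-5/3) = -18 < 0 → local maximum
  f''(1/3) = 18 > 0 → local minimum

Critical points: x = -5/3 (local maximum); x = 1/3 (local minimum)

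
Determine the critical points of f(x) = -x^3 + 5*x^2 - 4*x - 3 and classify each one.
f'(x) = -3*x^2 + 10*x - 4

Solve f'(x) = 0:
  3*x^2 - 10*x + 4 = 0 has no rational roots; quadratic formula: x = (10 ± √52)/6.
  ⇒ x = 5/3 - sqrt(13)/3 ≈ 0.4648, sqrt(13)/3 + 5/3 ≈ 2.8685

f''(x) = 10 - 6*x
Second-derivative test at each critical point:
  f''(0.4648) = 7.2111 > 0 → local minimum
  f''(2.8685) = -7.2111 < 0 → local maximum

Critical points: x = 5/3 - sqrt(13)/3 ≈ 0.4648 (local minimum); x = sqrt(13)/3 + 5/3 ≈ 2.8685 (local maximum)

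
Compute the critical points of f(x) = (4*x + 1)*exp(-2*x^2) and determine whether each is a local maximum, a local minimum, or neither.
f'(x) = 4*(-x*(4*x + 1) + 1)*exp(-2*x^2)

Solve f'(x) = 0:
  f'(x) = (-16*x^2 - 4*x + 4)·exp(-2*x^2) and exp(-2*x^2) > 0 for every x, so f'(x) = 0 ⇔ -16*x^2 - 4*x + 4 = 0.
  Factor: -16*x^2 - 4*x + 4 = -4*(4*x^2 + x - 1); 4*x^2 + x - 1 = 0 has no rational roots; quadratic formula: x = (-1 ± √17)/8.
  ⇒ x = -sqrt(17)/8 - 1/8 ≈ -0.6404, -1/8 + sqrt(17)/8 ≈ 0.3904

f''(x) = 4*(4*x^2*(4*x + 1) - 12*x - 1)*exp(-2*x^2)
Second-derivative test at each critical point:
  f''(-0.6404) = 7.2624 > 0 → local minimum
  f''(0.3904) = -12.1593 < 0 → local maximum

Critical points: x = -sqrt(17)/8 - 1/8 ≈ -0.6404 (local minimum); x = -1/8 + sqrt(17)/8 ≈ 0.3904 (local maximum)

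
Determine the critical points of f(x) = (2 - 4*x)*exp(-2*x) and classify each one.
f'(x) = 8*(x - 1)*exp(-2*x)

Solve f'(x) = 0:
  f'(x) = (8*x - 8)·exp(-2*x) and exp(-2*x) > 0 for every x, so f'(x) = 0 ⇔ 8*x - 8 = 0.
  Factor: 8*x - 8 = 8*(x - 1) = 0.
  ⇒ x = 1

f''(x) = 8*(3 - 2*x)*exp(-2*x)
Second-derivative test at each critical point:
  f''(1) = 1.0827 > 0 → local minimum

Critical points: x = 1 (local minimum)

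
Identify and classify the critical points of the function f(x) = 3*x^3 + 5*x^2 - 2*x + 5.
f'(x) = 9*x^2 + 10*x - 2

Solve f'(x) = 0:
  9*x^2 + 10*x - 2 = 0 has no rational roots; quadratic formula: x = (-10 ± √172)/18.
  ⇒ x = -sqrt(43)/9 - 5/9 ≈ -1.2842, -5/9 + sqrt(43)/9 ≈ 0.1730

f''(x) = 18*x + 10
Second-derivative test at each critical point:
  f''(-1.2842) = -13.1149 < 0 → local maximum
  f''(0.1730) = 13.1149 > 0 → local minimum

Critical points: x = -sqrt(43)/9 - 5/9 ≈ -1.2842 (local maximum); x = -5/9 + sqrt(43)/9 ≈ 0.1730 (local minimum)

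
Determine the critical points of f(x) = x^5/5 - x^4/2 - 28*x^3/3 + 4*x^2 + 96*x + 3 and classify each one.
f'(x) = x^4 - 2*x^3 - 28*x^2 + 8*x + 96

Solve f'(x) = 0:
  Factor: x^4 - 2*x^3 - 28*x^2 + 8*x + 96 = (x - 6)*(x - 2)*(x + 2)*(x + 4) = 0.
  ⇒ x = -4, -2, 2, 6

f''(x) = 4*x^3 - 6*x^2 - 56*x + 8
Second-derivative test at each critical point:
  f''(-4) = -120 < 0 → local maximum
  f''(-2) = 64 > 0 → local minimum
  f''(2) = -96 < 0 → local maximum
  f''(6) = 320 > 0 → local minimum

Critical points: x = -4 (local maximum); x = -2 (local minimum); x = 2 (local maximum); x = 6 (local minimum)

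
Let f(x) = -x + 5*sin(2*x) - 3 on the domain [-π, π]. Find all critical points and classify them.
f'(x) = 10*cos(2*x) - 1

Solve f'(x) = 0 on [-π, π]:
  f'(x) = 0 ⇔ cos(2*x) = 1/10, i.e. 2*x = ±arccos(1/10) + 2nπ; keep the solutions lying in [-π, π].
  ⇒ x = -pi + acos(1/10)/2 ≈ -2.4063, -acos(1/10)/2 ≈ -0.7353, acos(1/10)/2 ≈ 0.7353, pi - acos(1/10)/2 ≈ 2.4063

f''(x) = -20*sin(2*x)
Second-derivative test at each critical point:
  f''(-2.4063) = -19.8997 < 0 → local maximum
  f''(-0.7353) = 19.8997 > 0 → local minimum
  f''(0.7353) = -19.8997 < 0 → local maximum
  f''(2.4063) = 19.8997 > 0 → local minimum

Critical points: x = -pi + acos(1/10)/2 ≈ -2.4063 (local maximum); x = -acos(1/10)/2 ≈ -0.7353 (local minimum); x = acos(1/10)/2 ≈ 0.7353 (local maximum); x = pi - acos(1/10)/2 ≈ 2.4063 (local minimum)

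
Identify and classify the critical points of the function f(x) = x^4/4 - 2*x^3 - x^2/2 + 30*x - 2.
f'(x) = x^3 - 6*x^2 - x + 30

Solve f'(x) = 0:
  Factor: x^3 - 6*x^2 - x + 30 = (x - 5)*(x - 3)*(x + 2) = 0.
  ⇒ x = -2, 3, 5

f''(x) = 3*x^2 - 12*x - 1
Second-derivative test at each critical point:
  f''(-2) = 35 > 0 → local minimum
  f''(3) = -10 < 0 → local maximum
  f''(5) = 14 > 0 → local minimum

Critical points: x = -2 (local minimum); x = 3 (local maximum); x = 5 (local minimum)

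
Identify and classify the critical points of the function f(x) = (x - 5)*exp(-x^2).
f'(x) = (-2*x*(x - 5) + 1)*exp(-x^2)

Solve f'(x) = 0:
  f'(x) = (-2*x^2 + 10*x + 1)·exp(-x^2) and exp(-x^2) > 0 for every x, so f'(x) = 0 ⇔ -2*x^2 + 10*x + 1 = 0.
  2*x^2 - 10*x - 1 = 0 has no rational roots; quadratic formula: x = (10 ± √108)/4.
  ⇒ x = 5/2 - 3*sqrt(3)/2 ≈ -0.0981, 5/2 + 3*sqrt(3)/2 ≈ 5.0981

f''(x) = 2*(2*x^2*(x - 5) - 3*x + 5)*exp(-x^2)
Second-derivative test at each critical point:
  f''(-0.0981) = 10.2928 > 0 → local minimum
  f''(5.0981) = -5.361e-11 < 0 → local maximum

Critical points: x = 5/2 - 3*sqrt(3)/2 ≈ -0.0981 (local minimum); x = 5/2 + 3*sqrt(3)/2 ≈ 5.0981 (local maximum)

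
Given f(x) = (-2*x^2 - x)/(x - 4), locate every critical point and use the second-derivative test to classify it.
f'(x) = 2*(-x^2 + 8*x + 2)/(x^2 - 8*x + 16)

Solve f'(x) = 0:
  f'(x) = -2*(x^2 - 8*x - 2)/(x - 4)^2; the denominator is positive wherever f is defined, so f'(x) = 0 ⇔ -2*x^2 + 16*x + 4 = 0.
  Factor: -2*x^2 + 16*x + 4 = -2*(x^2 - 8*x - 2); x^2 - 8*x - 2 = 0 has no rational roots; quadratic formula: x = (8 ± √72)/2.
  ⇒ x = 4 - 3*sqrt(2) ≈ -0.2426, 4 + 3*sqrt(2) ≈ 8.2426

f''(x) = -72/(x^3 - 12*x^2 + 48*x - 64)
Second-derivative test at each critical point:
  f''(-0.2426) = 0.9428 > 0 → local minimum
  f''(8.2426) = -0.9428 < 0 → local maximum

Critical points: x = 4 - 3*sqrt(2) ≈ -0.2426 (local minimum); x = 4 + 3*sqrt(2) ≈ 8.2426 (local maximum)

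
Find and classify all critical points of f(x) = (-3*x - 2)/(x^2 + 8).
f'(x) = (3*x^2 + 4*x - 24)/(x^4 + 16*x^2 + 64)

Solve f'(x) = 0:
  f'(x) = (3*x^2 + 4*x - 24)/(x^2 + 8)^2; the denominator is positive wherever f is defined, so f'(x) = 0 ⇔ 3*x^2 + 4*x - 24 = 0.
  3*x^2 + 4*x - 24 = 0 has no rational roots; quadratic formula: x = (-4 ± √304)/6.
  ⇒ x = -2*sqrt(19)/3 - 2/3 ≈ -3.5726, -2/3 + 2*sqrt(19)/3 ≈ 2.2393

f''(x) = 2*(-4*x^2*(3*x + 2) + (9*x + 2)*(x^2 + 8))/(x^2 + 8)^3
Second-derivative test at each critical point:
  f''(-3.5726) = -0.0404 < 0 → local maximum
  f''(2.2393) = 0.1029 > 0 → local minimum

Critical points: x = -2*sqrt(19)/3 - 2/3 ≈ -3.5726 (local maximum); x = -2/3 + 2*sqrt(19)/3 ≈ 2.2393 (local minimum)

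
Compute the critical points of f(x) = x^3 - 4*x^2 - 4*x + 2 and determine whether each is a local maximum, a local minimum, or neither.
f'(x) = 3*x^2 - 8*x - 4

Solve f'(x) = 0:
  3*x^2 - 8*x - 4 = 0 has no rational roots; quadratic formula: x = (8 ± √112)/6.
  ⇒ x = 4/3 - 2*sqrt(7)/3 ≈ -0.4305, 4/3 + 2*sqrt(7)/3 ≈ 3.0972

f''(x) = 6*x - 8
Second-derivative test at each critical point:
  f''(-0.4305) = -10.5830 < 0 → local maximum
  f''(3.0972) = 10.5830 > 0 → local minimum

Critical points: x = 4/3 - 2*sqrt(7)/3 ≈ -0.4305 (local maximum); x = 4/3 + 2*sqrt(7)/3 ≈ 3.0972 (local minimum)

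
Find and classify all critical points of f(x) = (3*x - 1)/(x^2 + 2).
f'(x) = (-3*x^2 + 2*x + 6)/(x^4 + 4*x^2 + 4)

Solve f'(x) = 0:
  f'(x) = -(3*x^2 - 2*x - 6)/(x^2 + 2)^2; the denominator is positive wherever f is defined, so f'(x) = 0 ⇔ -3*x^2 + 2*x + 6 = 0.
  3*x^2 - 2*x - 6 = 0 has no rational roots; quadratic formula: x = (2 ± √76)/6.
  ⇒ x = 1/3 - sqrt(19)/3 ≈ -1.1196, 1/3 + sqrt(19)/3 ≈ 1.7863

f''(x) = 2*(4*x^2*(3*x - 1) + (1 - 9*x)*(x^2 + 2))/(x^2 + 2)^3
Second-derivative test at each critical point:
  f''(-1.1196) = 0.8235 > 0 → local minimum
  f''(1.7863) = -0.3235 < 0 → local maximum

Critical points: x = 1/3 - sqrt(19)/3 ≈ -1.1196 (local minimum); x = 1/3 + sqrt(19)/3 ≈ 1.7863 (local maximum)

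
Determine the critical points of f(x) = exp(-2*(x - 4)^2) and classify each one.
f'(x) = 4*(4 - x)*exp(-2*(x - 4)^2)

Solve f'(x) = 0:
  f'(x) = (16 - 4*x)·exp(-2*(x - 4)^2) and exp(-2*(x - 4)^2) > 0 for every x, so f'(x) = 0 ⇔ 16 - 4*x = 0.
  Factor: 16 - 4*x = -4*(x - 4) = 0.
  ⇒ x = 4

f''(x) = 4*(4*(x - 4)^2 - 1)*exp(-2*(x - 4)^2)
Second-derivative test at each critical point:
  f''(4) = -4 < 0 → local maximum

Critical points: x = 4 (local maximum)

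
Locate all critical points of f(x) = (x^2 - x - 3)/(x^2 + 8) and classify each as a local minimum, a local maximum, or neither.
f'(x) = (x^2 + 22*x - 8)/(x^4 + 16*x^2 + 64)

Solve f'(x) = 0:
  f'(x) = (x^2 + 22*x - 8)/(x^2 + 8)^2; the denominator is positive wherever f is defined, so f'(x) = 0 ⇔ x^2 + 22*x - 8 = 0.
  x^2 + 22*x - 8 = 0 has no rational roots; quadratic formula: x = (-22 ± √516)/2.
  ⇒ x = -sqrt(129) - 11 ≈ -22.3578, -11 + sqrt(129) ≈ 0.3578

f''(x) = 2*(-x^3 - 33*x^2 + 24*x + 88)/(x^6 + 24*x^4 + 192*x^2 + 512)
Second-derivative test at each critical point:
  f''(-22.3578) = -8.807e-05 < 0 → local maximum
  f''(0.3578) = 0.3438 > 0 → local minimum

Critical points: x = -sqrt(129) - 11 ≈ -22.3578 (local maximum); x = -11 + sqrt(129) ≈ 0.3578 (local minimum)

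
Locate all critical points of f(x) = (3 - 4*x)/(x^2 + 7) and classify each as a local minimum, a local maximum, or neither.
f'(x) = 2*(2*x^2 - 3*x - 14)/(x^4 + 14*x^2 + 49)

Solve f'(x) = 0:
  f'(x) = 2*(x + 2)*(2*x - 7)/(x^2 + 7)^2; the denominator is positive wherever f is defined, so f'(x) = 0 ⇔ 4*x^2 - 6*x - 28 = 0.
  Factor: 4*x^2 - 6*x - 28 = 2*(x + 2)*(2*x - 7) = 0.
  ⇒ x = -2, 7/2

f''(x) = 2*(4*x^2*(3 - 4*x) + 3*(4*x - 1)*(x^2 + 7))/(x^2 + 7)^3
Second-derivative test at each critical point:
  f''(-2) = -2/11 < 0 → local maximum
  f''(7/2) = 32/539 > 0 → local minimum

Critical points: x = -2 (local maximum); x = 7/2 (local minimum)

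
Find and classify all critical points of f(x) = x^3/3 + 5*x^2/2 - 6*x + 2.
f'(x) = x^2 + 5*x - 6

Solve f'(x) = 0:
  Factor: x^2 + 5*x - 6 = (x - 1)*(x + 6) = 0.
  ⇒ x = -6, 1

f''(x) = 2*x + 5
Second-derivative test at each critical point:
  f''(-6) = -7 < 0 → local maximum
  f''(1) = 7 > 0 → local minimum

Critical points: x = -6 (local maximum); x = 1 (local minimum)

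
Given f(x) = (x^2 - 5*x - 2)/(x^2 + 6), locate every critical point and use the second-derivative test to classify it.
f'(x) = (5*x^2 + 16*x - 30)/(x^4 + 12*x^2 + 36)

Solve f'(x) = 0:
  f'(x) = (5*x^2 + 16*x - 30)/(x^2 + 6)^2; the denominator is positive wherever f is defined, so f'(x) = 0 ⇔ 5*x^2 + 16*x - 30 = 0.
  5*x^2 + 16*x - 30 = 0 has no rational roots; quadratic formula: x = (-16 ± √856)/10.
  ⇒ x = -sqrt(214)/5 - 8/5 ≈ -4.5257, -8/5 + sqrt(214)/5 ≈ 1.3257

f''(x) = 2*(-5*x^3 - 24*x^2 + 90*x + 48)/(x^6 + 18*x^4 + 108*x^2 + 216)
Second-derivative test at each critical point:
  f''(-4.5257) = -0.0417 < 0 → local maximum
  f''(1.3257) = 0.4862 > 0 → local minimum

Critical points: x = -sqrt(214)/5 - 8/5 ≈ -4.5257 (local maximum); x = -8/5 + sqrt(214)/5 ≈ 1.3257 (local minimum)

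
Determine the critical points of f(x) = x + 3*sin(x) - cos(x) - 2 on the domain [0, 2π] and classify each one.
f'(x) = sin(x) + 3*cos(x) + 1

Solve f'(x) = 0 on [0, 2π]:
  f'(x) = 0 ⇔ sin(x) + 3*cos(x) = -1. Write the left side as R·cos(x + φ) with R = √(3² + (-1)²) = sqrt(10), cos φ = 3*sqrt(10)/10, sin φ = -sqrt(10)/10; then cos(x + φ) = -sqrt(10)/10. Solve for x and keep the solutions lying in [0, 2π].
  ⇒ x = pi - atan(4/3) ≈ 2.2143, 3*pi/2 ≈ 4.7124

f''(x) = -3*sin(x) + cos(x)
Second-derivative test at each critical point:
  f''(2.2143) = -3 < 0 → local maximum
  f''(4.7124) = 3 > 0 → local minimum

Critical points: x = pi - atan(4/3) ≈ 2.2143 (local maximum); x = 3*pi/2 ≈ 4.7124 (local minimum)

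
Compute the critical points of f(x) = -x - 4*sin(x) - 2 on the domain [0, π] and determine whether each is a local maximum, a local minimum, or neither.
f'(x) = -4*cos(x) - 1

Solve f'(x) = 0 on [0, π]:
  f'(x) = 0 ⇔ cos(x) = -1/4, i.e. x = ±arccos(-1/4) + 2nπ; keep the solutions lying in [0, π].
  ⇒ x = acos(-1/4) ≈ 1.8235

f''(x) = 4*sin(x)
Second-derivative test at each critical point:
  f''(1.8235) = 3.8730 > 0 → local minimum

Critical points: x = acos(-1/4) ≈ 1.8235 (local minimum)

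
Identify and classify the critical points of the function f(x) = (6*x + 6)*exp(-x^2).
f'(x) = 6*(-2*x*(x + 1) + 1)*exp(-x^2)

Solve f'(x) = 0:
  f'(x) = (-12*x^2 - 12*x + 6)·exp(-x^2) and exp(-x^2) > 0 for every x, so f'(x) = 0 ⇔ -12*x^2 - 12*x + 6 = 0.
  Factor: -12*x^2 - 12*x + 6 = -6*(2*x^2 + 2*x - 1); 2*x^2 + 2*x - 1 = 0 has no rational roots; quadratic formula: x = (-2 ± √12)/4.
  ⇒ x = -sqrt(3)/2 - 1/2 ≈ -1.3660, -1/2 + sqrt(3)/2 ≈ 0.3660

f''(x) = 12*(2*x^2*(x + 1) - 3*x - 1)*exp(-x^2)
Second-derivative test at each critical point:
  f''(-1.3660) = 3.2162 > 0 → local minimum
  f''(0.3660) = -18.1785 < 0 → local maximum

Critical points: x = -sqrt(3)/2 - 1/2 ≈ -1.3660 (local minimum); x = -1/2 + sqrt(3)/2 ≈ 0.3660 (local maximum)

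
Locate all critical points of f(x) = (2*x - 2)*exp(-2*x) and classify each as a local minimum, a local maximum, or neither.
f'(x) = 2*(3 - 2*x)*exp(-2*x)

Solve f'(x) = 0:
  f'(x) = (6 - 4*x)·exp(-2*x) and exp(-2*x) > 0 for every x, so f'(x) = 0 ⇔ 6 - 4*x = 0.
  Factor: 6 - 4*x = -2*(2*x - 3) = 0.
  ⇒ x = 3/2

f''(x) = 8*(x - 2)*exp(-2*x)
Second-derivative test at each critical point:
  f''(3/2) = -0.1991 < 0 → local maximum

Critical points: x = 3/2 (local maximum)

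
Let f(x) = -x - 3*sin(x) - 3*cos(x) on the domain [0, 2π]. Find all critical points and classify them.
f'(x) = -3*sqrt(2)*cos(x + pi/4) - 1

Solve f'(x) = 0 on [0, 2π]:
  f'(x) = 0 ⇔ 3*sin(x) - 3*cos(x) = 1. Write the left side as R·cos(x + φ) with R = √((-3)² + (-3)²) = 3*sqrt(2), cos φ = -sqrt(2)/2, sin φ = -sqrt(2)/2; then cos(x + φ) = sqrt(2)/6. Solve for x and keep the solutions lying in [0, 2π].
  ⇒ x = atan((1 + sqrt(17))/(-1 + sqrt(17))) ≈ 1.0233, atan((1 - sqrt(17))/(-sqrt(17) - 1)) + pi ≈ 3.6890

f''(x) = 3*sqrt(2)*sin(x + pi/4)
Second-derivative test at each critical point:
  f''(1.0233) = 4.1231 > 0 → local minimum
  f''(3.6890) = -4.1231 < 0 → local maximum

Critical points: x = atan((1 + sqrt(17))/(-1 + sqrt(17))) ≈ 1.0233 (local minimum); x = atan((1 - sqrt(17))/(-sqrt(17) - 1)) + pi ≈ 3.6890 (local maximum)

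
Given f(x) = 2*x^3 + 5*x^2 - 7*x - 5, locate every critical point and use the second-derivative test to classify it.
f'(x) = 6*x^2 + 10*x - 7

Solve f'(x) = 0:
  6*x^2 + 10*x - 7 = 0 has no rational roots; quadratic formula: x = (-10 ± √268)/12.
  ⇒ x = -sqrt(67)/6 - 5/6 ≈ -2.1976, -5/6 + sqrt(67)/6 ≈ 0.5309

f''(x) = 12*x + 10
Second-derivative test at each critical point:
  f''(-2.1976) = -16.3707 < 0 → local maximum
  f''(0.5309) = 16.3707 > 0 → local minimum

Critical points: x = -sqrt(67)/6 - 5/6 ≈ -2.1976 (local maximum); x = -5/6 + sqrt(67)/6 ≈ 0.5309 (local minimum)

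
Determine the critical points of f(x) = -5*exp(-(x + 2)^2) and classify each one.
f'(x) = 10*(x + 2)*exp(-(x + 2)^2)

Solve f'(x) = 0:
  f'(x) = (10*x + 20)·exp(-(x + 2)^2) and exp(-(x + 2)^2) > 0 for every x, so f'(x) = 0 ⇔ 10*x + 20 = 0.
  Factor: 10*x + 20 = 10*(x + 2) = 0.
  ⇒ x = -2

f''(x) = 10*(1 - 2*(x + 2)^2)*exp(-(x + 2)^2)
Second-derivative test at each critical point:
  f''(-2) = 10 > 0 → local minimum

Critical points: x = -2 (local minimum)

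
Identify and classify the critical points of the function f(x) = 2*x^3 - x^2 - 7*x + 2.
f'(x) = 6*x^2 - 2*x - 7

Solve f'(x) = 0:
  6*x^2 - 2*x - 7 = 0 has no rational roots; quadratic formula: x = (2 ± √172)/12.
  ⇒ x = 1/6 - sqrt(43)/6 ≈ -0.9262, 1/6 + sqrt(43)/6 ≈ 1.2596

f''(x) = 12*x - 2
Second-derivative test at each critical point:
  f''(-0.9262) = -13.1149 < 0 → local maximum
  f''(1.2596) = 13.1149 > 0 → local minimum

Critical points: x = 1/6 - sqrt(43)/6 ≈ -0.9262 (local maximum); x = 1/6 + sqrt(43)/6 ≈ 1.2596 (local minimum)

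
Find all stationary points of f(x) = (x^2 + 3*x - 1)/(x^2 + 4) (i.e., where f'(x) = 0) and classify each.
f'(x) = (-3*x^2 + 10*x + 12)/(x^4 + 8*x^2 + 16)

Solve f'(x) = 0:
  f'(x) = -(3*x^2 - 10*x - 12)/(x^2 + 4)^2; the denominator is positive wherever f is defined, so f'(x) = 0 ⇔ -3*x^2 + 10*x + 12 = 0.
  3*x^2 - 10*x - 12 = 0 has no rational roots; quadratic formula: x = (10 ± √244)/6.
  ⇒ x = 5/3 - sqrt(61)/3 ≈ -0.9367, 5/3 + sqrt(61)/3 ≈ 4.2701

f''(x) = 2*(3*x^3 - 15*x^2 - 36*x + 20)/(x^6 + 12*x^4 + 48*x^2 + 64)
Second-derivative test at each critical point:
  f''(-0.9367) = 0.6566 > 0 → local minimum
  f''(4.2701) = -0.0316 < 0 → local maximum

Critical points: x = 5/3 - sqrt(61)/3 ≈ -0.9367 (local minimum); x = 5/3 + sqrt(61)/3 ≈ 4.2701 (local maximum)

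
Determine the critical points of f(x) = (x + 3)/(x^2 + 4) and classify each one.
f'(x) = (x^2 - 2*x*(x + 3) + 4)/(x^2 + 4)^2

Solve f'(x) = 0:
  f'(x) = -(x^2 + 6*x - 4)/(x^2 + 4)^2; the denominator is positive wherever f is defined, so f'(x) = 0 ⇔ -x^2 - 6*x + 4 = 0.
  x^2 + 6*x - 4 = 0 has no rational roots; quadratic formula: x = (-6 ± √52)/2.
  ⇒ x = -sqrt(13) - 3 ≈ -6.6056, -3 + sqrt(13) ≈ 0.6056

f''(x) = 2*(4*x^2*(x + 3) - 3*(x + 1)*(x^2 + 4))/(x^2 + 4)^3
Second-derivative test at each critical point:
  f''(-6.6056) = 0.0032 > 0 → local minimum
  f''(0.6056) = -0.3782 < 0 → local maximum

Critical points: x = -sqrt(13) - 3 ≈ -6.6056 (local minimum); x = -3 + sqrt(13) ≈ 0.6056 (local maximum)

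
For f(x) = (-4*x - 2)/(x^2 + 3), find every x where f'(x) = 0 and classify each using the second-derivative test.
f'(x) = 4*(x^2 + x - 3)/(x^4 + 6*x^2 + 9)

Solve f'(x) = 0:
  f'(x) = 4*(x^2 + x - 3)/(x^2 + 3)^2; the denominator is positive wherever f is defined, so f'(x) = 0 ⇔ 4*x^2 + 4*x - 12 = 0.
  Factor: 4*x^2 + 4*x - 12 = 4*(x^2 + x - 3); x^2 + x - 3 = 0 has no rational roots; quadratic formula: x = (-1 ± √13)/2.
  ⇒ x = -sqrt(13)/2 - 1/2 ≈ -2.3028, -1/2 + sqrt(13)/2 ≈ 1.3028

f''(x) = 4*(-4*x^2*(2*x + 1) + (6*x + 1)*(x^2 + 3))/(x^2 + 3)^3
Second-derivative test at each critical point:
  f''(-2.3028) = -0.2092 < 0 → local maximum
  f''(1.3028) = 0.6537 > 0 → local minimum

Critical points: x = -sqrt(13)/2 - 1/2 ≈ -2.3028 (local maximum); x = -1/2 + sqrt(13)/2 ≈ 1.3028 (local minimum)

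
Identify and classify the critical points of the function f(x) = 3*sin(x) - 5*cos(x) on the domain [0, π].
f'(x) = 5*sin(x) + 3*cos(x)

Solve f'(x) = 0 on [0, π]:
  f'(x) = 0 ⇔ 3*cos(x) = -5*sin(x) ⇔ tan(x) = -3/5, i.e. x = arctan(-3/5) + nπ; keep the solutions lying in [0, π].
  ⇒ x = pi - atan(3/5) ≈ 2.6012

f''(x) = -3*sin(x) + 5*cos(x)
Second-derivative test at each critical point:
  f''(2.6012) = -5.8310 < 0 → local maximum

Critical points: x = pi - atan(3/5) ≈ 2.6012 (local maximum)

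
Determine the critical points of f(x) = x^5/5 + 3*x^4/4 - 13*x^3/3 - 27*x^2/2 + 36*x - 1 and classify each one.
f'(x) = x^4 + 3*x^3 - 13*x^2 - 27*x + 36

Solve f'(x) = 0:
  Factor: x^4 + 3*x^3 - 13*x^2 - 27*x + 36 = (x - 3)*(x - 1)*(x + 3)*(x + 4) = 0.
  ⇒ x = -4, -3, 1, 3

f''(x) = 4*x^3 + 9*x^2 - 26*x - 27
Second-derivative test at each critical point:
  f''(-4) = -35 < 0 → local maximum
  f''(-3) = 24 > 0 → local minimum
  f''(1) = -40 < 0 → local maximum
  f''(3) = 84 > 0 → local minimum

Critical points: x = -4 (local maximum); x = -3 (local minimum); x = 1 (local maximum); x = 3 (local minimum)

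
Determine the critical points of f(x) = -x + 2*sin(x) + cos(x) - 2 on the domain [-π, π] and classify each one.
f'(x) = -sin(x) + 2*cos(x) - 1

Solve f'(x) = 0 on [-π, π]:
  f'(x) = 0 ⇔ -sin(x) + 2*cos(x) = 1. Write the left side as R·cos(x + φ) with R = √(2² + 1²) = sqrt(5), cos φ = 2*sqrt(5)/5, sin φ = sqrt(5)/5; then cos(x + φ) = sqrt(5)/5. Solve for x and keep the solutions lying in [-π, π].
  ⇒ x = -pi/2 ≈ -1.5708, atan(3/4) ≈ 0.6435

f''(x) = -2*sin(x) - cos(x)
Second-derivative test at each critical point:
  f''(-1.5708) = 2 > 0 → local minimum
  f''(0.6435) = -2 < 0 → local maximum

Critical points: x = -pi/2 ≈ -1.5708 (local minimum); x = atan(3/4) ≈ 0.6435 (local maximum)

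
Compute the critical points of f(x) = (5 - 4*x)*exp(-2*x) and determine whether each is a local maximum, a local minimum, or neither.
f'(x) = 2*(4*x - 7)*exp(-2*x)

Solve f'(x) = 0:
  f'(x) = (8*x - 14)·exp(-2*x) and exp(-2*x) > 0 for every x, so f'(x) = 0 ⇔ 8*x - 14 = 0.
  Factor: 8*x - 14 = 2*(4*x - 7) = 0.
  ⇒ x = 7/4

f''(x) = 4*(9 - 4*x)*exp(-2*x)
Second-derivative test at each critical point:
  f''(7/4) = 0.2416 > 0 → local minimum

Critical points: x = 7/4 (local minimum)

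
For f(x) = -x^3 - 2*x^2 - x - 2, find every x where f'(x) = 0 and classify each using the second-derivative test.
f'(x) = -3*x^2 - 4*x - 1

Solve f'(x) = 0:
  Factor: -3*x^2 - 4*x - 1 = -(x + 1)*(3*x + 1) = 0.
  ⇒ x = -1, -1/3

f''(x) = -6*x - 4
Second-derivative test at each critical point:
  f''(-1) = 2 > 0 → local minimum
  f''(-1/3) = -2 < 0 → local maximum

Critical points: x = -1 (local minimum); x = -1/3 (local maximum)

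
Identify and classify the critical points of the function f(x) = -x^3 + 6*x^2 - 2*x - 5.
f'(x) = -3*x^2 + 12*x - 2

Solve f'(x) = 0:
  3*x^2 - 12*x + 2 = 0 has no rational roots; quadratic formula: x = (12 ± √120)/6.
  ⇒ x = 2 - sqrt(30)/3 ≈ 0.1743, sqrt(30)/3 + 2 ≈ 3.8257

f''(x) = 12 - 6*x
Second-derivative test at each critical point:
  f''(0.1743) = 10.9545 > 0 → local minimum
  f''(3.8257) = -10.9545 < 0 → local maximum

Critical points: x = 2 - sqrt(30)/3 ≈ 0.1743 (local minimum); x = sqrt(30)/3 + 2 ≈ 3.8257 (local maximum)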